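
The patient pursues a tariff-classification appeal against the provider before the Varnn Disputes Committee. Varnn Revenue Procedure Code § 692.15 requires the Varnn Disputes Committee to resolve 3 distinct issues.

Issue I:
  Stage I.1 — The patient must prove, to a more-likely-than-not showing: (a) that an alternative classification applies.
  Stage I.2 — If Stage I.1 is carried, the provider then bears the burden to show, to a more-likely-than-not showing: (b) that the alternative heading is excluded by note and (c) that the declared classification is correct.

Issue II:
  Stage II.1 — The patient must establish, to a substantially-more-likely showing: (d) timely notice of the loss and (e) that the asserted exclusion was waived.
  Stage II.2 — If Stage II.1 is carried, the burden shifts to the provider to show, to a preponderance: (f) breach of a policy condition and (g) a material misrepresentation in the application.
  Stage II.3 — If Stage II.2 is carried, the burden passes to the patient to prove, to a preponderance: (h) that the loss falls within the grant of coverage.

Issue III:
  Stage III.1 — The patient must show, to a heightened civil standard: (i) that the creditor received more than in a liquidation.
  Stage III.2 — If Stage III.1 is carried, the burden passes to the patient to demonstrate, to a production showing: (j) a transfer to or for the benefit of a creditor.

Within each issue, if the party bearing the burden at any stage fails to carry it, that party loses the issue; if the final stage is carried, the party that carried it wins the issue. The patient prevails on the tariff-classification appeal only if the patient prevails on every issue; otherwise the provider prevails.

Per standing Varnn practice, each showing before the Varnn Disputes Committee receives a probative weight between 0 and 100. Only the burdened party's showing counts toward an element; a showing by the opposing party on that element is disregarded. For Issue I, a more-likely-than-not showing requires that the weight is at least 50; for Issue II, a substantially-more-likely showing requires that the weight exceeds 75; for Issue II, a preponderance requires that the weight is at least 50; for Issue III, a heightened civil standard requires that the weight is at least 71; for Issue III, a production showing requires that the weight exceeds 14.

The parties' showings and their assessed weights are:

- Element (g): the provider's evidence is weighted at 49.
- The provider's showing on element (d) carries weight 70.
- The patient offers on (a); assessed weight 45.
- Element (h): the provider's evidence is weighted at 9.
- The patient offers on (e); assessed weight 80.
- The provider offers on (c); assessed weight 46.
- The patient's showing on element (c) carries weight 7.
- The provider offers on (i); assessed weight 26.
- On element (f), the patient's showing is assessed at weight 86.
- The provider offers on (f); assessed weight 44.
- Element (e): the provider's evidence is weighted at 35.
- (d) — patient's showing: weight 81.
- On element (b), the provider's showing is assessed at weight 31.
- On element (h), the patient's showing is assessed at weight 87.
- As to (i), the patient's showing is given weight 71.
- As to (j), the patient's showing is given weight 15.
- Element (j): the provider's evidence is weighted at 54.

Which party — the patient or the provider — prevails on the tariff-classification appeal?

provider

— Issue I —
Stage I.1 (patient, a more-likely-than-not showing, weight is at least 50): (a) 45 < 50 — fails.
  Not every element is met, so the patient fails to carry Stage I.1.
The analysis ends at Stage I.1; the provider prevails on this issue.
— Issue II —
Stage II.1 — burden on patient; standard: a substantially-more-likely showing (weight exceeds 75).
    (d): 81 (provider's 70 disregarded) > 75 [met]
    (e): 80 (provider's 35 disregarded) > 75 [met]
  Stage II.1 is satisfied; the onus moves to the provider.
Stage II.2 — burden on provider; standard: a preponderance (weight is at least 50).
    (f): 44 (patient's 86 disregarded) < 50 [not met]
    (g): 49 < 50 [not met]
  Not every element is met, so the provider fails to carry Stage II.2.
The patient prevails on this issue.
— Issue III —
Stage III.1 (patient, a heightened civil standard, weight is at least 71): (i) 71 (provider's 26 disregarded) ≥ 71 — meets.
  Stage III.1 carried; the burden remains with the patient.
Stage III.2 (patient, a production showing, weight exceeds 14): (j) 15 (provider's 54 disregarded) > 14 — meets.
  The patient carries the last stage.
All stages carried — the patient prevails on this issue.
Per-issue: Issue I → provider; Issue II → patient; Issue III → patient. The patient must prevail on every issue; overall, the provider prevails.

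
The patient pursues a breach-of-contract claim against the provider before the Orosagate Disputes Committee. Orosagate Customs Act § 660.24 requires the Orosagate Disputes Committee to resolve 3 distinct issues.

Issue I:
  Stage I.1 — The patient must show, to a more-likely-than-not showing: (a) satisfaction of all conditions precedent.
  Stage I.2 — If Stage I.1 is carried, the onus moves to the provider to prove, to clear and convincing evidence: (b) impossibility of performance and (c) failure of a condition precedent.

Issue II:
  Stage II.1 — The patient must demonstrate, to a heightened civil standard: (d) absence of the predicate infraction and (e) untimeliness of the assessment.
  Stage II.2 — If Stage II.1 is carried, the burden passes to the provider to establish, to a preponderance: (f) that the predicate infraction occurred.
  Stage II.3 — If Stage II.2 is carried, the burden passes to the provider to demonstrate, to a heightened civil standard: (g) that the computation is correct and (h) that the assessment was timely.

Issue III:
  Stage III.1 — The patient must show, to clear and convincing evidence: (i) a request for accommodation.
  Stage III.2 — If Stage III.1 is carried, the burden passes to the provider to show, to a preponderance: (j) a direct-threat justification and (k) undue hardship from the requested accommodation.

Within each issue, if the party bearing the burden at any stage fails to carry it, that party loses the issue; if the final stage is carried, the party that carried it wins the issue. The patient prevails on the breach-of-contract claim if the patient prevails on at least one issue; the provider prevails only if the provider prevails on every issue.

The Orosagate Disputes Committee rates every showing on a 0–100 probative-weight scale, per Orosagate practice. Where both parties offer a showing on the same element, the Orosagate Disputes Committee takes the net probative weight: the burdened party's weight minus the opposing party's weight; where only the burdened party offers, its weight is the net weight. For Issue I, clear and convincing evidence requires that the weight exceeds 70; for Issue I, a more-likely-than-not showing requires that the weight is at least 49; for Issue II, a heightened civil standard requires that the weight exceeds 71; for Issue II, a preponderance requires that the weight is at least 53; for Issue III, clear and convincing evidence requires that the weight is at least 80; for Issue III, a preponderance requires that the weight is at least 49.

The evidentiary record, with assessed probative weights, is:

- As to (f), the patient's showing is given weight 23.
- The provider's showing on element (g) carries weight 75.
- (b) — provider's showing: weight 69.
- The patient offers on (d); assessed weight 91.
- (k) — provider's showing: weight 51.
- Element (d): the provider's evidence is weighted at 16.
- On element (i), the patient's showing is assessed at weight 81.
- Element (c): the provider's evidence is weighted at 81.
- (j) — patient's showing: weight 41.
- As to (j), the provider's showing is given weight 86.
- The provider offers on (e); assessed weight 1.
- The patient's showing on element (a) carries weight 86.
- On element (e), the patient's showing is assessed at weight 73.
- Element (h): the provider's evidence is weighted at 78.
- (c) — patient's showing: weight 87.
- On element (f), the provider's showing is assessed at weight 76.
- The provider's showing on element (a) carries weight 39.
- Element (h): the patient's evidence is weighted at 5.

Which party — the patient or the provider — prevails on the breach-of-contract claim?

— Issue I —
At Stage I.1 the patient must meet a more-likely-than-not showing (weight is at least 49): on (a) the weight is 86 less the opposing 39 gives net 47, which does not reach 49, so (a) does not meet the standard.
  Not every element is met, so the patient fails to carry Stage I.1.
The analysis ends at Stage I.1; the provider prevails on this issue.
— Issue II —
Stage II.1 — burden on patient; standard: a heightened civil standard (weight exceeds 71).
    (d): 91 − 16 = 75 > 71 [met]
    (e): 73 − 1 = 72 > 71 [met]
  All elements met. The burden passes to the provider.
Stage II.2 — burden on provider; standard: a preponderance (weight is at least 53).
    (f): 76 − 23 = 53 ≥ 53 [met]
  All elements met. The provider retains the burden for Stage II.3.
Stage II.3 — burden on provider; standard: a heightened civil standard (weight exceeds 71).
    (g): 75 > 71 [met]
    (h): 78 − 5 = 73 > 71 [met]
  Stage II.3 carried; the final stage is satisfied.
With every stage satisfied, the provider prevails on this issue.
— Issue III —
At Stage III.1 the patient must meet clear and convincing evidence (weight is at least 80): on (i) the weight is 81, which does reach 80, so (i) meets the standard.
  Stage III.1 is satisfied; the onus moves to the provider.
At Stage III.2 the provider must meet a preponderance (weight is at least 49): on (j) the weight is 86 less the opposing 41 gives net 45, which does not reach 49, so (j) does not meet the standard; on (k) the weight is 51, ≥ 49, so (k) meets the standard.
  Stage III.2 not carried; the provider fails its burden.
The patient prevails on this issue.
Per-issue: Issue I → provider; Issue II → provider; Issue III → patient. The patient must prevail on at least one issue; overall, the patient prevails.

patient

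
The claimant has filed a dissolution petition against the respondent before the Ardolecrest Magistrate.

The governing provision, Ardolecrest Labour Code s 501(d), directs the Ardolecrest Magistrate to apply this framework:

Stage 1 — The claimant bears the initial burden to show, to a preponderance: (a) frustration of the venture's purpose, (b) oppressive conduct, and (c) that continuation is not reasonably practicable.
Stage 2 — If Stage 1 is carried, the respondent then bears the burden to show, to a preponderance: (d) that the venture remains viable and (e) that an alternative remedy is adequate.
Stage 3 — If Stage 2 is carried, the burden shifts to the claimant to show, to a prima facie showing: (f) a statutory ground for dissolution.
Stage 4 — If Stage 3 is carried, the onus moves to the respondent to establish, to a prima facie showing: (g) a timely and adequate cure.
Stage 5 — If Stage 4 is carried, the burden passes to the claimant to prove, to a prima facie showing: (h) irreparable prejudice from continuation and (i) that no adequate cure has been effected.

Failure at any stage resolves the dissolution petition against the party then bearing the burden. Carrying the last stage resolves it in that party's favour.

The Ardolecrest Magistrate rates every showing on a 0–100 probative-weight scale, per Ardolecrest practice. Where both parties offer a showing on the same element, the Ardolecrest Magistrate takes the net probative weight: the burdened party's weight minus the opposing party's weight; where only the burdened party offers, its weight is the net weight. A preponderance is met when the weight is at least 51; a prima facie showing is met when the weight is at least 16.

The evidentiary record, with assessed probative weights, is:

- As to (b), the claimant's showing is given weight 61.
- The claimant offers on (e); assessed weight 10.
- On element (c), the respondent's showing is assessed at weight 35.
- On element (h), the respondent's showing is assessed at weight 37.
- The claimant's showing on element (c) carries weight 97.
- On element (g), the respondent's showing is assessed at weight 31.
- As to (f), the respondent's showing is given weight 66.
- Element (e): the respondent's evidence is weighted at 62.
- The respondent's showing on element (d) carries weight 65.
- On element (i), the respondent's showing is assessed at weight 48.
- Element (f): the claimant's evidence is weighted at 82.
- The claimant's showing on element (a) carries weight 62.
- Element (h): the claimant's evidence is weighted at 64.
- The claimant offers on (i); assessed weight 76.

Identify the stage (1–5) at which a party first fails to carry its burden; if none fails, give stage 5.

stage 5

Stage 1 — burden on claimant; standard: a preponderance (weight is at least 51).
    (a): 62 ≥ 51 [met]
    (b): 61 ≥ 51 [met]
    (c): 97 − 35 = 62 ≥ 51 [met]
  All elements met. The burden passes to the respondent.
Stage 2 — burden on respondent; standard: a preponderance (weight is at least 51).
    (d): 65 ≥ 51 [met]
    (e): 62 − 10 = 52 ≥ 51 [met]
  Stage 2 carried; the burden shifts to the claimant.
Stage 3 — burden on claimant; standard: a prima facie showing (weight is at least 16).
    (f): 82 − 66 = 16 ≥ 16 [met]
  Stage 3 carried; the burden shifts to the respondent.
Stage 4 — burden on respondent; standard: a prima facie showing (weight is at least 16).
    (g): 31 ≥ 16 [met]
  Stage 4 is satisfied; the onus moves to the claimant.
Stage 5 — burden on claimant; standard: a prima facie showing (weight is at least 16).
    (h): 64 − 37 = 27 ≥ 16 [met]
    (i): 76 − 48 = 28 ≥ 16 [met]
  All elements met at the final stage.
Every stage carried; the claimant prevails.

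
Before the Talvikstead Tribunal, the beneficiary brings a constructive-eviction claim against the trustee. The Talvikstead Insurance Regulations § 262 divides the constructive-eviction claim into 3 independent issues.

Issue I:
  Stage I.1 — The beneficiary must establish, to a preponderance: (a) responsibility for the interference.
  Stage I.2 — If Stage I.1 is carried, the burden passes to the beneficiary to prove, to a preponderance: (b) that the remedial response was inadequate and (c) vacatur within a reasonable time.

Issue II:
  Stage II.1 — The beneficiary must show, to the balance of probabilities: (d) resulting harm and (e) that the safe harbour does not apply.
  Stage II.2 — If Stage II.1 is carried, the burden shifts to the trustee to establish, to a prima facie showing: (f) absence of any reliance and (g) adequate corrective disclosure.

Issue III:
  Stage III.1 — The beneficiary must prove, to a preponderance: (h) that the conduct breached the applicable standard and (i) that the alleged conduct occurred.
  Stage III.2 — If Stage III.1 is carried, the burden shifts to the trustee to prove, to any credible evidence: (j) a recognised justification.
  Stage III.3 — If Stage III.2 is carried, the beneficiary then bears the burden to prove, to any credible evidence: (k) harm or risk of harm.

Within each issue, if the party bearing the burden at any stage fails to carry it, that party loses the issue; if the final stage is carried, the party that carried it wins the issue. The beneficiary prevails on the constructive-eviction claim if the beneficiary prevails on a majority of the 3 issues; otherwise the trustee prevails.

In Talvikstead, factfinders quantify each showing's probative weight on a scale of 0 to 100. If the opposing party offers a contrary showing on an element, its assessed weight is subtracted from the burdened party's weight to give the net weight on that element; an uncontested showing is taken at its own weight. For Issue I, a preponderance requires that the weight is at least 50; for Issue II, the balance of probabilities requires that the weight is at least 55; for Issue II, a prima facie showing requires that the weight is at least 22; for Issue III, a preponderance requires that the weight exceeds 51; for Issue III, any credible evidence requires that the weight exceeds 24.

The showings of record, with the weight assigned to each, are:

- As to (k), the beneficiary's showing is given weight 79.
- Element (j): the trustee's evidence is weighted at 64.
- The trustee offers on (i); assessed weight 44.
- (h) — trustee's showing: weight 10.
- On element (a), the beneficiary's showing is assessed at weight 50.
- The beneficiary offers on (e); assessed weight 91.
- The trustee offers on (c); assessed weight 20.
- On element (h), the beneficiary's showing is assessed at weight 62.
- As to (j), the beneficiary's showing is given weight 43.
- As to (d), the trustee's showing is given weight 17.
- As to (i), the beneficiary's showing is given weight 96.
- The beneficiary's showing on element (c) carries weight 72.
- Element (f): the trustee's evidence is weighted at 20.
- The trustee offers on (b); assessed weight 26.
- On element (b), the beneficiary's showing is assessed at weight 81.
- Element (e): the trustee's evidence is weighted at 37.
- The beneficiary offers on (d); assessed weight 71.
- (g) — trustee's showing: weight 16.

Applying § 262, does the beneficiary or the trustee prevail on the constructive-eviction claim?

— Issue I —
Stage I.1 — burden on beneficiary; standard: a preponderance (weight is at least 50).
    (a): 50 ≥ 50 [met]
  Stage I.1 is satisfied; the beneficiary continues to bear the burden.
Stage I.2 — burden on beneficiary; standard: a preponderance (weight is at least 50).
    (b): 81 − 26 = 55 ≥ 50 [met]
    (c): 72 − 20 = 52 ≥ 50 [met]
  Stage I.2 carried; the final stage is satisfied.
With every stage satisfied, the beneficiary prevails on this issue.
— Issue II —
Stage II.1 (beneficiary, the balance of probabilities, weight is at least 55): (d) net 71−17=54 < 55 — fails; (e) net 91−37=54 < 55 — fails.
  Stage II.1 not carried; the beneficiary fails its burden.
The analysis ends at Stage II.1; the trustee prevails on this issue.
— Issue III —
Stage III.1 — burden on beneficiary; standard: a preponderance (weight exceeds 51).
    (h): 62 − 10 = 52 > 51 [met]
    (i): 96 − 44 = 52 > 51 [met]
  The beneficiary carries Stage III.1; the trustee now bears the burden.
Stage III.2 — burden on trustee; standard: any credible evidence (weight exceeds 24).
    (j): 64 − 43 = 21 ≤ 24 [not met]
  Not every element is met, so the trustee fails to carry Stage III.2.
So the beneficiary prevails on this issue.
Per-issue: Issue I → beneficiary; Issue II → trustee; Issue III → beneficiary. The beneficiary must prevail on a majority of issues; overall, the beneficiary prevails.

beneficiary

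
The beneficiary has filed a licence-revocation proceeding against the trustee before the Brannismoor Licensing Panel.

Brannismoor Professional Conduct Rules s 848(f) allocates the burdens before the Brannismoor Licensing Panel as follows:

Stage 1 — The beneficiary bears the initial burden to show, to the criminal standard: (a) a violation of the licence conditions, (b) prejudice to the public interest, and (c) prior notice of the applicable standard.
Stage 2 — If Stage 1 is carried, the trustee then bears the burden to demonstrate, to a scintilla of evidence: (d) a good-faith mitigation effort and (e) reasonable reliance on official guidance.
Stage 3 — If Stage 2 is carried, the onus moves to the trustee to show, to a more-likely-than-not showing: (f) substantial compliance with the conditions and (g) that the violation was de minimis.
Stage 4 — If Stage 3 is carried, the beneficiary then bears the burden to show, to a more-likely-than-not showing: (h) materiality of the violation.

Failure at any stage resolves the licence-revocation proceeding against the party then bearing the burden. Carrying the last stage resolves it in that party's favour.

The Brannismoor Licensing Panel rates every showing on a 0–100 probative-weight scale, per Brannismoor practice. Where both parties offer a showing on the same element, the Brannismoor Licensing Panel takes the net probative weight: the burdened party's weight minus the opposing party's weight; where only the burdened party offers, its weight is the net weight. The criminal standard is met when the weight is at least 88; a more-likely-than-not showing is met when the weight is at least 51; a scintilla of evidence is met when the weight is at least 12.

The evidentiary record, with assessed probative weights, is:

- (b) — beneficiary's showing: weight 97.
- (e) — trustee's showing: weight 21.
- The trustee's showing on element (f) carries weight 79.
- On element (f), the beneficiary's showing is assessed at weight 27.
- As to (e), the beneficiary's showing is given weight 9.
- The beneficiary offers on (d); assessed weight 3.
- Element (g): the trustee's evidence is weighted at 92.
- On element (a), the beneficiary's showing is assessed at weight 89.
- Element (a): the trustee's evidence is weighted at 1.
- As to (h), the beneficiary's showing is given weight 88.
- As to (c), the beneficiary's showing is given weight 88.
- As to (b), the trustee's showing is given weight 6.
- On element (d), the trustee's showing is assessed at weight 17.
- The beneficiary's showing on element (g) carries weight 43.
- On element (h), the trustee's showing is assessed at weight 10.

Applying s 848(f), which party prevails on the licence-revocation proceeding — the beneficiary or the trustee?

At Stage 1 the beneficiary must meet the criminal standard (weight is at least 88): on (a) the weight is 89 less the opposing 1 gives net 88, which does reach 88, so (a) meets the standard; on (b) the weight is 97 less the opposing 6 gives net 91, ≥ 88, so (b) meets the standard; on (c) the weight is 88, ≥ 88, so (c) meets the standard.
  All elements met. The burden passes to the trustee.
At Stage 2 the trustee must meet a scintilla of evidence (weight is at least 12): on (d) the weight is 17 less the opposing 3 gives net 14, which does reach 12, so (d) meets the standard; on (e) the weight is 21 less the opposing 9 gives net 12, ≥ 12, so (e) meets the standard.
  All elements met. The trustee retains the burden for Stage 3.
At Stage 3 the trustee must meet a more-likely-than-not showing (weight is at least 51): on (f) the weight is 79 less the opposing 27 gives net 52, which does reach 51, so (f) meets the standard; on (g) the weight is 92 less the opposing 43 gives net 49, < 51, so (g) does not meet the standard.
  The trustee does not carry Stage 3.
So the beneficiary prevails.

beneficiary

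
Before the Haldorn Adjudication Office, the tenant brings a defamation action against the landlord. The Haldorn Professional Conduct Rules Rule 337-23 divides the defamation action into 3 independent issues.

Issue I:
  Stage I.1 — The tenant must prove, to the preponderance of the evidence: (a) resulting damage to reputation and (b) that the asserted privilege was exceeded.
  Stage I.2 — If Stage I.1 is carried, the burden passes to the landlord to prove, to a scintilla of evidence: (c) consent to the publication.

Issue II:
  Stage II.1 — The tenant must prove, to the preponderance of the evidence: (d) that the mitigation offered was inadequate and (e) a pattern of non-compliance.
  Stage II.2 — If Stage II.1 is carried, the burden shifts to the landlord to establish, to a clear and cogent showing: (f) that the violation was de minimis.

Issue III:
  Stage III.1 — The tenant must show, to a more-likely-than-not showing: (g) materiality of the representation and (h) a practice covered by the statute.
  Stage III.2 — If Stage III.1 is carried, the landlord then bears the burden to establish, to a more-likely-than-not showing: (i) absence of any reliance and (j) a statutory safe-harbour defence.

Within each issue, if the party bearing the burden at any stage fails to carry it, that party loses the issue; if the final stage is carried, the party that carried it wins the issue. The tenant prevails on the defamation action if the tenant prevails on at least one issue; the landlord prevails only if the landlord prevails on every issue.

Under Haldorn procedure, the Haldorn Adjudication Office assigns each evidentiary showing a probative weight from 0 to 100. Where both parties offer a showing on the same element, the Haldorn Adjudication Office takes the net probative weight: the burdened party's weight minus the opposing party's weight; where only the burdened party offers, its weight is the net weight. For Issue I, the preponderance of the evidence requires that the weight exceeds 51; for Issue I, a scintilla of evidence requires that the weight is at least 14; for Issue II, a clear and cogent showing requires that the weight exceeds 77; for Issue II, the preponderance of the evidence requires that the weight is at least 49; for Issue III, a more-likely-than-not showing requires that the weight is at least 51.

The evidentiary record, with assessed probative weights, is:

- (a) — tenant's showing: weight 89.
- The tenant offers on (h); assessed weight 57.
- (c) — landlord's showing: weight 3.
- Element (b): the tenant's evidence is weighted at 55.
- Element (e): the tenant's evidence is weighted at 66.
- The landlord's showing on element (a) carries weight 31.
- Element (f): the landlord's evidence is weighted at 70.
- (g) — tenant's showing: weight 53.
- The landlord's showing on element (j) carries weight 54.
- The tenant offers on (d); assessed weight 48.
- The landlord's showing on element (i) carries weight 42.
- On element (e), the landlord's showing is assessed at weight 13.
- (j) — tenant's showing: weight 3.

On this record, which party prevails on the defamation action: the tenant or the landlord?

— Issue I —
At Stage I.1 the tenant must meet the preponderance of the evidence (weight exceeds 51): on (a) the weight is 89 less the opposing 31 gives net 58, which does exceed 51, so (a) meets the standard; on (b) the weight is 55, which does exceed 51, so (b) meets the standard.
  All elements met. The burden passes to the landlord.
At Stage I.2 the landlord must meet a scintilla of evidence (weight is at least 14): on (c) the weight is 3, < 14, so (c) does not meet the standard.
  Stage I.2 not carried; the landlord fails its burden.
The analysis ends at Stage I.2; the tenant prevails on this issue.
— Issue II —
At Stage II.1 the tenant must meet the preponderance of the evidence (weight is at least 49): on (d) the weight is 48, < 49, so (d) does not meet the standard; on (e) the weight is 66 less the opposing 13 gives net 53, ≥ 49, so (e) meets the standard.
  Stage II.1 not carried; the tenant fails its burden.
The landlord prevails on this issue.
— Issue III —
Stage III.1 (tenant, a more-likely-than-not showing, weight is at least 51): (g) 53 ≥ 51 — meets; (h) 57 ≥ 51 — meets.
  Stage III.1 carried; the burden shifts to the landlord.
Stage III.2 (landlord, a more-likely-than-not showing, weight is at least 51): (i) 42 < 51 — fails; (j) net 54−3=51 ≥ 51 — meets.
  The landlord does not carry Stage III.2.
So the tenant prevails on this issue.
Per-issue: Issue I → tenant; Issue II → landlord; Issue III → tenant. The tenant must prevail on at least one issue; overall, the tenant prevails.

tenant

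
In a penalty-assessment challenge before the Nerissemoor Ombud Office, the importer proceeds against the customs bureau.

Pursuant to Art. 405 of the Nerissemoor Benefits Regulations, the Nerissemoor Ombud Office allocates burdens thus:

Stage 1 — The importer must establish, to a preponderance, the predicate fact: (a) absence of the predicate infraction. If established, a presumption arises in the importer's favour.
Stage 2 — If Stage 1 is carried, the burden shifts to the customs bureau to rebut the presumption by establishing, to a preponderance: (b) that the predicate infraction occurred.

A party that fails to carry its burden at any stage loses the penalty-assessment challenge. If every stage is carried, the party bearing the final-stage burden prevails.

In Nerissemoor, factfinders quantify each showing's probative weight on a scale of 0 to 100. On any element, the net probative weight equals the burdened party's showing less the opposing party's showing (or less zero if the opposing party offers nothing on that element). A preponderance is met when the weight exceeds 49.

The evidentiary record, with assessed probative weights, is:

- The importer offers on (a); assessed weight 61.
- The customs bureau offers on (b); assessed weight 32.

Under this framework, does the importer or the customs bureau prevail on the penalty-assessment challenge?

At Stage 1 the importer must meet a preponderance (weight exceeds 49): on (a) the weight is 61, > 49, so (a) meets the standard.
  The importer carries Stage 1; the customs bureau now bears the burden.
At Stage 2 the customs bureau must meet a preponderance (weight exceeds 49): on (b) the weight is 32, ≤ 49, so (b) does not meet the standard.
  Stage 2 not carried; the customs bureau fails its burden.
The analysis ends at Stage 2; the importer prevails.

importer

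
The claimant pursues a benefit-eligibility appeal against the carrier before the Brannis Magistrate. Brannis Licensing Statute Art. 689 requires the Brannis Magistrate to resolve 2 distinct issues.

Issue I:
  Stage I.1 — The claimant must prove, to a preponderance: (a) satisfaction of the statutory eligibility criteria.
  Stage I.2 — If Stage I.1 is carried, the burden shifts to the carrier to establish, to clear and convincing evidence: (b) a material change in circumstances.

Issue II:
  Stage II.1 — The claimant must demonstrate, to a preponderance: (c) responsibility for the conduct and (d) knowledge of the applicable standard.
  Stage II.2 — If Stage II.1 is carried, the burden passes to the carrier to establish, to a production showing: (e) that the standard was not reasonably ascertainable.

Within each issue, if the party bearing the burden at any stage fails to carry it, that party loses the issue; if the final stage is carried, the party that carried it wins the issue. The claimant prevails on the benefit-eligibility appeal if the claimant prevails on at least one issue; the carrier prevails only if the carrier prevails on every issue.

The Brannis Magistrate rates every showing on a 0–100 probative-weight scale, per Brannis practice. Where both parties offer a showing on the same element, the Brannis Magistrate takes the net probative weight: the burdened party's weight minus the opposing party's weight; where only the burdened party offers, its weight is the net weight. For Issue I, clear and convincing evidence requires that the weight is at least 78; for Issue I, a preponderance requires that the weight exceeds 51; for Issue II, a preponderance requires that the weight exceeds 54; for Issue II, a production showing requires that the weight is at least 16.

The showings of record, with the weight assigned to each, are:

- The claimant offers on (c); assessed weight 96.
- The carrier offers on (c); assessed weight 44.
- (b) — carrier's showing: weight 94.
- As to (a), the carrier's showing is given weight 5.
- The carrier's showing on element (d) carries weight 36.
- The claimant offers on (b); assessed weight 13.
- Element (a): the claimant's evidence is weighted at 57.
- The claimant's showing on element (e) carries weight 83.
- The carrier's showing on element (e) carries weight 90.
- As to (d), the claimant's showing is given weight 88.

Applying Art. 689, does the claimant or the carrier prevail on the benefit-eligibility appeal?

carrier

— Issue I —
Stage I.1 — burden on claimant; standard: a preponderance (weight exceeds 51).
    (a): 57 − 5 = 52 > 51 [met]
  The claimant carries Stage I.1; the carrier now bears the burden.
Stage I.2 — burden on carrier; standard: clear and convincing evidence (weight is at least 78).
    (b): 94 − 13 = 81 ≥ 78 [met]
  All elements met at the final stage.
With every stage satisfied, the carrier prevails on this issue.
— Issue II —
At Stage II.1 the claimant must meet a preponderance (weight exceeds 54): on (c) the weight is 96 less the opposing 44 gives net 52, which does not exceed 54, so (c) does not meet the standard; on (d) the weight is 88 less the opposing 36 gives net 52, ≤ 54, so (d) does not meet the standard.
  Stage II.1 not carried; the claimant fails its burden.
The carrier prevails on this issue.
Per-issue: Issue I → carrier; Issue II → carrier. The claimant must prevail on at least one issue; overall, the carrier prevails.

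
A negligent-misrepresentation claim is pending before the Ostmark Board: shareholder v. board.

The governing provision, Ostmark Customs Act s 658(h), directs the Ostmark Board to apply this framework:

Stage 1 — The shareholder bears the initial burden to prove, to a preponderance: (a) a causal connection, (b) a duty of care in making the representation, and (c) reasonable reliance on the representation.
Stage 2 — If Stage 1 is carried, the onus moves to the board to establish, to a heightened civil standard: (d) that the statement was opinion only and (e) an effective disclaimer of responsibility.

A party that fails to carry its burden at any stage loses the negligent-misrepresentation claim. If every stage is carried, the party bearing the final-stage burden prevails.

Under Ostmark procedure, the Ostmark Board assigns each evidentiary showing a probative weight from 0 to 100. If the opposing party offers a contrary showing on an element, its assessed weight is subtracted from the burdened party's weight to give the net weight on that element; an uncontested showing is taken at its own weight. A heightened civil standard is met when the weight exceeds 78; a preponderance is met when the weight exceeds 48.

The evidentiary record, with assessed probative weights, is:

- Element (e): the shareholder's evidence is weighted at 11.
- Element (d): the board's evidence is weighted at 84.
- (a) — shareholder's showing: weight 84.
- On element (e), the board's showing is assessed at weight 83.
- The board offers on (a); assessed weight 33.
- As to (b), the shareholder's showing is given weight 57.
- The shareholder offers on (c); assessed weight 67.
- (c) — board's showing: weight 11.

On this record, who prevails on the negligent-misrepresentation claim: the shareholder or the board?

At Stage 1 the shareholder must meet a preponderance (weight exceeds 48): on (a) the weight is 84 less the opposing 33 gives net 51, which does exceed 48, so (a) meets the standard; on (b) the weight is 57, > 48, so (b) meets the standard; on (c) the weight is 67 less the opposing 11 gives net 56, > 48, so (c) meets the standard.
  Stage 1 carried; the burden shifts to the board.
At Stage 2 the board must meet a heightened civil standard (weight exceeds 78): on (d) the weight is 84, which does exceed 78, so (d) meets the standard; on (e) the weight is 83 less the opposing 11 gives net 72, which does not exceed 78, so (e) does not meet the standard.
  Not every element is met, so the board fails to carry Stage 2.
So the shareholder prevails.

shareholder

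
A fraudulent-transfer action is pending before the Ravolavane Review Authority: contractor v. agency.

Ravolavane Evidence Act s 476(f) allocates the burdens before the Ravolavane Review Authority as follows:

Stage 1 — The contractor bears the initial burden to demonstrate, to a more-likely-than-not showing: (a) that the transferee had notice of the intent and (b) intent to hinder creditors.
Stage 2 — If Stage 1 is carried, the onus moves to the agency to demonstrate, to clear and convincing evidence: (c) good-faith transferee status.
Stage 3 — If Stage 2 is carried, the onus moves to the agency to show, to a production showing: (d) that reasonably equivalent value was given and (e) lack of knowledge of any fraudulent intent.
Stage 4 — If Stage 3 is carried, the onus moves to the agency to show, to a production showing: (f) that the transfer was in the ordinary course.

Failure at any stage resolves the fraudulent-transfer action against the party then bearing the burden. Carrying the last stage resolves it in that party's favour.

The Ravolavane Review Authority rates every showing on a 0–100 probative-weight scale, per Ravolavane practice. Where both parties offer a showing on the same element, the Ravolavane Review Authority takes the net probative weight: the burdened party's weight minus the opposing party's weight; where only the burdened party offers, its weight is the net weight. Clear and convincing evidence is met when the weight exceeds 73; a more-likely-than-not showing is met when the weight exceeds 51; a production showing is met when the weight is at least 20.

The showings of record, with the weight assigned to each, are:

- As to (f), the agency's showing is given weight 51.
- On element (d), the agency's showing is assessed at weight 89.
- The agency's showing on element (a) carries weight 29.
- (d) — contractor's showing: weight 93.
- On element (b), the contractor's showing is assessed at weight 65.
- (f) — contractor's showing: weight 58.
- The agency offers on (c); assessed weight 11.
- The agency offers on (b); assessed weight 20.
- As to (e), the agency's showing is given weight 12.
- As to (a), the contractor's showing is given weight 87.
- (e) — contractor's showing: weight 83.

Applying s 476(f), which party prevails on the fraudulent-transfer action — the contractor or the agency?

At Stage 1 the contractor must meet a more-likely-than-not showing (weight exceeds 51): on (a) the weight is 87 less the opposing 29 gives net 58, > 51, so (a) meets the standard; on (b) the weight is 65 less the opposing 20 gives net 45, ≤ 51, so (b) does not meet the standard.
  Not every element is met, so the contractor fails to carry Stage 1.
The agency prevails.

agency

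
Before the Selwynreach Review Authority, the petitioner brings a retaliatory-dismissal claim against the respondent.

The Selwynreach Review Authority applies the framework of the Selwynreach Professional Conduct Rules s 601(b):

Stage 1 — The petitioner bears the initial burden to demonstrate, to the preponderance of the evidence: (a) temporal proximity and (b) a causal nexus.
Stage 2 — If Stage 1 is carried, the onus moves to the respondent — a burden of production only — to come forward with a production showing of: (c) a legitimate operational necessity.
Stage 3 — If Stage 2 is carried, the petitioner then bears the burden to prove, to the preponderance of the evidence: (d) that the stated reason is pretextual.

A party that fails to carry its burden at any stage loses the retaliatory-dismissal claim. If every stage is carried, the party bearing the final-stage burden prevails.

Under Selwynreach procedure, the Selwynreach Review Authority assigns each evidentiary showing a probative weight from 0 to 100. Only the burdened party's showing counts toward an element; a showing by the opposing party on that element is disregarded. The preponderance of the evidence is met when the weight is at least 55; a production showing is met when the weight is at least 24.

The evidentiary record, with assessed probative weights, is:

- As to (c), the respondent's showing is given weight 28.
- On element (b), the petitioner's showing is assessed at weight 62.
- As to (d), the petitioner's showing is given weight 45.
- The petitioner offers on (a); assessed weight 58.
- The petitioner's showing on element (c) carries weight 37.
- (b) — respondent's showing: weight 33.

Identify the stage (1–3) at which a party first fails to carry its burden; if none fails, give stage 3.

stage 3

At Stage 1 the petitioner must meet the preponderance of the evidence (weight is at least 55): on (a) the weight is 58, ≥ 55, so (a) meets the standard; on (b) the weight is 62 (the respondent's 33 is given no effect), which does reach 55, so (b) meets the standard.
  Stage 1 is satisfied; the onus moves to the respondent.
At Stage 2 the respondent must meet a production showing (weight is at least 24): on (c) the weight is 28 (the petitioner's 37 is given no effect), which does reach 24, so (c) meets the standard.
  All elements met. The burden passes to the petitioner.
At Stage 3 the petitioner must meet the preponderance of the evidence (weight is at least 55): on (d) the weight is 45, < 55, so (d) does not meet the standard.
  Not every element is met, so the petitioner fails to carry Stage 3.
The respondent prevails.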